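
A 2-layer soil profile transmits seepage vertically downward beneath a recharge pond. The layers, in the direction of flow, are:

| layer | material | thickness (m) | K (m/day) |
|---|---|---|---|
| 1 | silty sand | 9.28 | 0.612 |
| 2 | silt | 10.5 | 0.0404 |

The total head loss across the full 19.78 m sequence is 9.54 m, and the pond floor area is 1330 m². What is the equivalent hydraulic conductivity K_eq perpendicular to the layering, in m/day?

Flow is perpendicular to layering, so the layers act in series and the equivalent K is the thickness-weighted harmonic mean.
Total thickness L = 9.28 + 10.5 = 19.78 m.
Σ(b_i/K_i) = 9.28/0.612 + 10.5/0.0404 = 275.1 d.
K_eq = L / Σ(b_i/K_i) = 19.78 / 275.1 = 0.07191 m/day.

0.0719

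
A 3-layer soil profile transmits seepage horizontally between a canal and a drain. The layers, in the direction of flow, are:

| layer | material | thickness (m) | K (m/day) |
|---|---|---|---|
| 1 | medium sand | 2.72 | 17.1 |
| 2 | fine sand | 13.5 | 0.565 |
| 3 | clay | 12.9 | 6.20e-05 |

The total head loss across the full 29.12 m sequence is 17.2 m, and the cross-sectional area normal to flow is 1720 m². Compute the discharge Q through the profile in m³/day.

Flow is perpendicular to layering, so the layers act in series and the equivalent K is the thickness-weighted harmonic mean.
Total thickness L = 2.72 + 13.5 + 12.9 = 29.12 m.
Σ(b_i/K_i) = 2.72/17.1 + 13.5/0.565 + 12.9/6.20e-05 = 2.081e+05 d.
K_eq = L / Σ(b_i/K_i) = 29.12 / 2.081e+05 = 0.0001399 m/day.
Q = K_eq · A · (Δh/L) = 0.0001399 × 1720 × (17.2/29.12) = 0.1422 m³/day.

0.142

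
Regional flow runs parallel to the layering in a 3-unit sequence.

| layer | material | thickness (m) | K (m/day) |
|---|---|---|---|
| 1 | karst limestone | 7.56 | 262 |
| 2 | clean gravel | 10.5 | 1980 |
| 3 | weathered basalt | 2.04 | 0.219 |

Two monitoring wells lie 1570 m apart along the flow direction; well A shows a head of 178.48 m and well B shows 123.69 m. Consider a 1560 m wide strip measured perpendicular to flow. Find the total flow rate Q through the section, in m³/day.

1.24e+06

Flow is parallel to layering, so each bed carries its own Darcy discharge and the transmissivities add.
Σ(K_i·b_i) = 262×7.56 + 1980×10.5 + 0.219×2.04 = 22771 m²/day.
Hydraulic gradient i = (178.48 − 123.69) / 1570 = 54.79 / 1570 = 0.03490.
Q = Σ(K_i·b_i) · W · i = 22771 × 1560 × 0.03490 = 1.240e+06 m³/day.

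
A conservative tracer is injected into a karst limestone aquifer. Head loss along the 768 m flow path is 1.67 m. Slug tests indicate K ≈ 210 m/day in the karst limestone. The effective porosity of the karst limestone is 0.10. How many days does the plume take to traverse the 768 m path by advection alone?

Hydraulic gradient i = Δh / L = 1.67 / 768 = 0.002174.
Darcy flux q = K · i = 210.0 × 0.002174 = 0.4566 m/day.
Seepage velocity v = q / n_e = 0.4566 / 0.10 = 4.566 m/day.
Travel time t = L / v = 768 / 4.566 = 168.2 days.

168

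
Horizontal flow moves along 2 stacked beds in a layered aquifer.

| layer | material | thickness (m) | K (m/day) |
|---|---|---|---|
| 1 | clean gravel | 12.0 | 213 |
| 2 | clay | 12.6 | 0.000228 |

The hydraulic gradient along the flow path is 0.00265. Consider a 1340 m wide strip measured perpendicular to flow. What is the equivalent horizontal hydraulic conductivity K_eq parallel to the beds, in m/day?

Flow is parallel to layering, so each bed carries its own Darcy discharge and the transmissivities add.
Σ(K_i·b_i) = 213×12.0 + 0.000228×12.6 = 2556 m²/day.
Total thickness b = 24.60 m, so K_eq = Σ(K_i·b_i)/b = 103.9 m/day.

104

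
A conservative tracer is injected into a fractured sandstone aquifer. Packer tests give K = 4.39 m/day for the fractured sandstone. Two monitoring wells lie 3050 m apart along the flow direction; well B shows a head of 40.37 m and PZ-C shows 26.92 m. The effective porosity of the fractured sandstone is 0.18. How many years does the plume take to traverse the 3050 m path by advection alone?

Hydraulic gradient i = (40.37 − 26.92) / 3050 = 13.45 / 3050 = 0.004410.
Darcy flux q = K · i = 4.390 × 0.004410 = 0.01936 m/day.
Seepage velocity v = q / n_e = 0.01936 / 0.18 = 0.1076 m/day.
Travel time t = L / v = 3050 / 0.1076 = 28359 days = 77.64 years.

77.6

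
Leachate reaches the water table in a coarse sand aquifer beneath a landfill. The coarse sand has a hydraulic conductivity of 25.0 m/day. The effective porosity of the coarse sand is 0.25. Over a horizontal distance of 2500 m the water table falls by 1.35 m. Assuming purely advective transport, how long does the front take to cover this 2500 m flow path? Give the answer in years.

Hydraulic gradient i = Δh / L = 1.35 / 2500 = 0.0005400.
Darcy flux q = K · i = 25.00 × 0.0005400 = 0.01350 m/day.
Seepage velocity v = q / n_e = 0.01350 / 0.25 = 0.05400 m/day.
Travel time t = L / v = 2500 / 0.05400 = 46296 days = 126.8 years.

127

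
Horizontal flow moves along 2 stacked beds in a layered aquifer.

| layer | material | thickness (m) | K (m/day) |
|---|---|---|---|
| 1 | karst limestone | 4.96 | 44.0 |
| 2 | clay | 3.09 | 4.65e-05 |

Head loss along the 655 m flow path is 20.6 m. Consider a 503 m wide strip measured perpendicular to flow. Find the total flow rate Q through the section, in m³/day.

3450

Flow is parallel to layering, so each bed carries its own Darcy discharge and the transmissivities add.
Σ(K_i·b_i) = 44.0×4.96 + 4.65e-05×3.09 = 218.2 m²/day.
Hydraulic gradient i = Δh / L = 20.6 / 655 = 0.03145.
Q = Σ(K_i·b_i) · W · i = 218.2 × 503 × 0.03145 = 3452 m³/day.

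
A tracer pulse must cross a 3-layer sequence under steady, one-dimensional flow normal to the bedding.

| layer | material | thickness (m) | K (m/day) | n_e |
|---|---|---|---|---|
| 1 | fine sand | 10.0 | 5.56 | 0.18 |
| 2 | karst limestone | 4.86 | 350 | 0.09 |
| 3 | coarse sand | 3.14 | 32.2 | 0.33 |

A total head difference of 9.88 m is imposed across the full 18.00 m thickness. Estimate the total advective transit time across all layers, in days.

With flow normal to the layers, continuity requires the same specific discharge q through every layer.
Σ(b_i/K_i) = 10.0/5.56 + 4.86/350 + 3.14/32.2 = 1.910 d.
q = Δh / Σ(b_i/K_i) = 9.88 / 1.910 = 5.173 m/day.
In each layer the seepage velocity is v_i = q/n_i, so the layer transit time is t_i = b_i·n_i / q:
  layer 1 (fine sand): t_1 = 10.0 × 0.18 / 5.173 = 0.3480 d
  layer 2 (karst limestone): t_2 = 4.86 × 0.09 / 5.173 = 0.08456 d
  layer 3 (coarse sand): t_3 = 3.14 × 0.33 / 5.173 = 0.2003 d
Total t = Σ t_i = 0.6328 days.

0.633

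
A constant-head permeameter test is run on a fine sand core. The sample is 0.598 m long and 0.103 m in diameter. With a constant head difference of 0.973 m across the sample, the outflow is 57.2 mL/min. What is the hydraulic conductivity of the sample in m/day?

6.08

Cross-sectional area A = π·(d/2)² = π × (0.103/2)² = 0.008332 m².
Convert discharge: 57.2 mL/min = 9.533e-07 m³/s.
Darcy's law rearranged: K = Q·L / (A·Δh) = 9.533e-07 × 0.598 / (0.008332 × 0.973) = 7.032e-05 m/s = 6.076 m/day.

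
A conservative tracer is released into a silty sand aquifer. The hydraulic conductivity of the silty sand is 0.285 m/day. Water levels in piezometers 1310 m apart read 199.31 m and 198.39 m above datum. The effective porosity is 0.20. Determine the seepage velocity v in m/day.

Hydraulic gradient i = (199.31 − 198.39) / 1310 = 0.92 / 1310 = 0.0007023.
Darcy flux q = K · i = 0.2850 × 0.0007023 = 0.0002002 m/day.
Seepage velocity v = q / n_e = 0.0002002 / 0.20 = 0.001001 m/day.

0.00100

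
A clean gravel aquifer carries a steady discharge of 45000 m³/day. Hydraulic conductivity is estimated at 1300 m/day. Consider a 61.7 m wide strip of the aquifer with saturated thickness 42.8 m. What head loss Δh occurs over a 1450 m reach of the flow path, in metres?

19.0

Cross-sectional area A = 61.7 × 42.8 = 2641 m².
From Q = K·A·i, i = Q / (K·A) = 45000 / (1300 × 2641) = 0.01311.
Head loss Δh = i · L = 0.01311 × 1450 = 19.01 m.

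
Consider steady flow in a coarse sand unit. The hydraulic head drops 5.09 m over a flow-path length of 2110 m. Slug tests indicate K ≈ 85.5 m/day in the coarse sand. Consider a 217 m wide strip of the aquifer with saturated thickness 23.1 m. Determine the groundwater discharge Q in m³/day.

1030

Cross-sectional area A = 217 × 23.1 = 5013 m².
Hydraulic gradient i = Δh / L = 5.09 / 2110 = 0.002412.
Darcy's law: Q = K · A · i = 85.50 × 5013 × 0.002412 = 1034 m³/day.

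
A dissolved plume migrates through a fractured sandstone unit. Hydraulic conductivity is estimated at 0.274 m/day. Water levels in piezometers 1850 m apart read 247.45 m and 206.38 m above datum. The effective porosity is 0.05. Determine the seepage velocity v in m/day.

Hydraulic gradient i = (247.45 − 206.38) / 1850 = 41.07 / 1850 = 0.02220.
Darcy flux q = K · i = 0.2740 × 0.02220 = 0.006083 m/day.
Seepage velocity v = q / n_e = 0.006083 / 0.05 = 0.1217 m/day.

0.122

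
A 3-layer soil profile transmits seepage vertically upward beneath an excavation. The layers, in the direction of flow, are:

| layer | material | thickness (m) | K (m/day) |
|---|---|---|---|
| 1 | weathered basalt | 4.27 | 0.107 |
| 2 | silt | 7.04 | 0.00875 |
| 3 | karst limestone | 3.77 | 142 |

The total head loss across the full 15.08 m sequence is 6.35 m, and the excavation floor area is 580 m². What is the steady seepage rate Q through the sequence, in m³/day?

4.36

Flow is perpendicular to layering, so the layers act in series and the equivalent K is the thickness-weighted harmonic mean.
Total thickness L = 4.27 + 7.04 + 3.77 = 15.08 m.
Σ(b_i/K_i) = 4.27/0.107 + 7.04/0.00875 + 3.77/142 = 844.5 d.
K_eq = L / Σ(b_i/K_i) = 15.08 / 844.5 = 0.01786 m/day.
Q = K_eq · A · (Δh/L) = 0.01786 × 580 × (6.35/15.08) = 4.361 m³/day.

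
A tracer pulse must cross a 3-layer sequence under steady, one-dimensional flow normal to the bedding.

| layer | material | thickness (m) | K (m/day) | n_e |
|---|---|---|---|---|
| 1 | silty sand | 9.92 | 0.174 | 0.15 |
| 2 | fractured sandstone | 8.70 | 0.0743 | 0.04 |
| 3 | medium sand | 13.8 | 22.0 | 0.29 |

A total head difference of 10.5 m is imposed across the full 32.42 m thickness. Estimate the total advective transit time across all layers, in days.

97.2

With flow normal to the layers, continuity requires the same specific discharge q through every layer.
Σ(b_i/K_i) = 9.92/0.174 + 8.70/0.0743 + 13.8/22.0 = 174.7 d.
q = Δh / Σ(b_i/K_i) = 10.5 / 174.7 = 0.06009 m/day.
In each layer the seepage velocity is v_i = q/n_i, so the layer transit time is t_i = b_i·n_i / q:
  layer 1 (silty sand): t_1 = 9.92 × 0.15 / 0.06009 = 24.76 d
  layer 2 (fractured sandstone): t_2 = 8.70 × 0.04 / 0.06009 = 5.791 d
  layer 3 (medium sand): t_3 = 13.8 × 0.29 / 0.06009 = 66.60 d
Total t = Σ t_i = 97.15 days.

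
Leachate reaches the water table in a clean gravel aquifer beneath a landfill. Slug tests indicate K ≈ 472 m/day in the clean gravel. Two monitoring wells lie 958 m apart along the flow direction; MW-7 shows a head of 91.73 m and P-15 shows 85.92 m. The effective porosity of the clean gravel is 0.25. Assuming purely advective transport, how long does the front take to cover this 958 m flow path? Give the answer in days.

83.7

Hydraulic gradient i = (91.73 − 85.92) / 958 = 5.81 / 958 = 0.006065.
Darcy flux q = K · i = 472.0 × 0.006065 = 2.863 m/day.
Seepage velocity v = q / n_e = 2.863 / 0.25 = 11.45 m/day.
Travel time t = L / v = 958 / 11.45 = 83.67 days.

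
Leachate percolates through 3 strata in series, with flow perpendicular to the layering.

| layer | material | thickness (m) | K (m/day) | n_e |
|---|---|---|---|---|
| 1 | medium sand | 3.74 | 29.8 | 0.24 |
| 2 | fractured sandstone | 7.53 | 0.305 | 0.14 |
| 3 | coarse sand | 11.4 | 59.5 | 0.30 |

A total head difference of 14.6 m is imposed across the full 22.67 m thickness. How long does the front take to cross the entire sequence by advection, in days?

With flow normal to the layers, continuity requires the same specific discharge q through every layer.
Σ(b_i/K_i) = 3.74/29.8 + 7.53/0.305 + 11.4/59.5 = 25.01 d.
q = Δh / Σ(b_i/K_i) = 14.6 / 25.01 = 0.5839 m/day.
In each layer the seepage velocity is v_i = q/n_i, so the layer transit time is t_i = b_i·n_i / q:
  layer 1 (medium sand): t_1 = 3.74 × 0.24 / 0.5839 = 1.537 d
  layer 2 (fractured sandstone): t_2 = 7.53 × 0.14 / 0.5839 = 1.806 d
  layer 3 (coarse sand): t_3 = 11.4 × 0.30 / 0.5839 = 5.857 d
Total t = Σ t_i = 9.200 days.

9.20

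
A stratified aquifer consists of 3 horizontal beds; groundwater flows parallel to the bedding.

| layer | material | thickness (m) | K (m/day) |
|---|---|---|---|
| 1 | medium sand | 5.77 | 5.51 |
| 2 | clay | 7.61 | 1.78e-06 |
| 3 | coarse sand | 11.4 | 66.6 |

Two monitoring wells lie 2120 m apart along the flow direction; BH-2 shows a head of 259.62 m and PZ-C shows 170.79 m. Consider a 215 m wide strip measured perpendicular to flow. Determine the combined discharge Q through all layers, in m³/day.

7130

Flow is parallel to layering, so each bed carries its own Darcy discharge and the transmissivities add.
Σ(K_i·b_i) = 5.51×5.77 + 1.78e-06×7.61 + 66.6×11.4 = 791.0 m²/day.
Hydraulic gradient i = (259.62 − 170.79) / 2120 = 88.83 / 2120 = 0.04190.
Q = Σ(K_i·b_i) · W · i = 791.0 × 215 × 0.04190 = 7126 m³/day.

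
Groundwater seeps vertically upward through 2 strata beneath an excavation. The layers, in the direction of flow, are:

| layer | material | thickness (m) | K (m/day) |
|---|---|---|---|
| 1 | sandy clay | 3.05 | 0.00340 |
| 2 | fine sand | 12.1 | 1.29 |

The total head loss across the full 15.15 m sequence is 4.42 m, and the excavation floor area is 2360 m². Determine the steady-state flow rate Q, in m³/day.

Flow is perpendicular to layering, so the layers act in series and the equivalent K is the thickness-weighted harmonic mean.
Total thickness L = 3.05 + 12.1 = 15.15 m.
Σ(b_i/K_i) = 3.05/0.00340 + 12.1/1.29 = 906.4 d.
K_eq = L / Σ(b_i/K_i) = 15.15 / 906.4 = 0.01671 m/day.
Q = K_eq · A · (Δh/L) = 0.01671 × 2360 × (4.42/15.15) = 11.51 m³/day.

11.5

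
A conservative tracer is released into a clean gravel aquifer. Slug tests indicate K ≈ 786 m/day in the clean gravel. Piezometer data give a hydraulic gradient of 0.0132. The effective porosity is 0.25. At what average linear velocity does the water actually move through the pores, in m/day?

Hydraulic gradient i = 0.0132.
Darcy flux q = K · i = 786.0 × 0.01320 = 10.38 m/day.
Seepage velocity v = q / n_e = 10.38 / 0.25 = 41.50 m/day.

41.5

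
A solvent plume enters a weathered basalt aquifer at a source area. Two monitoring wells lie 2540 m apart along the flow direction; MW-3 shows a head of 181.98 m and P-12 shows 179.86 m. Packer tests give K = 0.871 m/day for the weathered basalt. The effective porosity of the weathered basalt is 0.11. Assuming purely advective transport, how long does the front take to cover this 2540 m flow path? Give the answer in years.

1050

Hydraulic gradient i = (181.98 − 179.86) / 2540 = 2.12 / 2540 = 0.0008346.
Darcy flux q = K · i = 0.8710 × 0.0008346 = 0.0007270 m/day.
Seepage velocity v = q / n_e = 0.0007270 / 0.11 = 0.006609 m/day.
Travel time t = L / v = 2540 / 0.006609 = 3.843e+05 days = 1052 years.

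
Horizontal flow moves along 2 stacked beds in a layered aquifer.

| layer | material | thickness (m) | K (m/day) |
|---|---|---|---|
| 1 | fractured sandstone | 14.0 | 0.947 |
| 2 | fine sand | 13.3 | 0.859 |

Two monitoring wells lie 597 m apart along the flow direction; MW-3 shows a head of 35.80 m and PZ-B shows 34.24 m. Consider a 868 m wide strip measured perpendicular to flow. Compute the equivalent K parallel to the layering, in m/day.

0.904

Flow is parallel to layering, so each bed carries its own Darcy discharge and the transmissivities add.
Σ(K_i·b_i) = 0.947×14.0 + 0.859×13.3 = 24.68 m²/day.
Total thickness b = 27.30 m, so K_eq = Σ(K_i·b_i)/b = 0.9041 m/day.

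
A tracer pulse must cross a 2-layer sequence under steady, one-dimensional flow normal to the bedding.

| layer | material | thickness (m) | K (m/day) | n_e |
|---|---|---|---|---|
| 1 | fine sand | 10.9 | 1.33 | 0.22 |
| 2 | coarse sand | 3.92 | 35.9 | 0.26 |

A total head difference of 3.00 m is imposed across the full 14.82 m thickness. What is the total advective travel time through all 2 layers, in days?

9.46

With flow normal to the layers, continuity requires the same specific discharge q through every layer.
Σ(b_i/K_i) = 10.9/1.33 + 3.92/35.9 = 8.305 d.
q = Δh / Σ(b_i/K_i) = 3.00 / 8.305 = 0.3612 m/day.
In each layer the seepage velocity is v_i = q/n_i, so the layer transit time is t_i = b_i·n_i / q:
  layer 1 (fine sand): t_1 = 10.9 × 0.22 / 0.3612 = 6.638 d
  layer 2 (coarse sand): t_2 = 3.92 × 0.26 / 0.3612 = 2.821 d
Total t = Σ t_i = 9.460 days.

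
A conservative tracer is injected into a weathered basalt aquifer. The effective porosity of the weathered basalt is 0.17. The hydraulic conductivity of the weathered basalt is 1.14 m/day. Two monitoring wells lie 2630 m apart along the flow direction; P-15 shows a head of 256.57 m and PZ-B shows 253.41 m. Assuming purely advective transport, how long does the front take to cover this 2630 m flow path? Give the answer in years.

894

Hydraulic gradient i = (256.57 − 253.41) / 2630 = 3.16 / 2630 = 0.001202.
Darcy flux q = K · i = 1.140 × 0.001202 = 0.001370 m/day.
Seepage velocity v = q / n_e = 0.001370 / 0.17 = 0.008057 m/day.
Travel time t = L / v = 2630 / 0.008057 = 3.264e+05 days = 893.7 years.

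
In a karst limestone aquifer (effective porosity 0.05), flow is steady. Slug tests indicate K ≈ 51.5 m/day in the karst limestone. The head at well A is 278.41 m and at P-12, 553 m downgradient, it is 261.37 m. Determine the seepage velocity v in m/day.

Hydraulic gradient i = (278.41 − 261.37) / 553 = 17.04 / 553 = 0.03081.
Darcy flux q = K · i = 51.50 × 0.03081 = 1.587 m/day.
Seepage velocity v = q / n_e = 1.587 / 0.05 = 31.74 m/day.

31.7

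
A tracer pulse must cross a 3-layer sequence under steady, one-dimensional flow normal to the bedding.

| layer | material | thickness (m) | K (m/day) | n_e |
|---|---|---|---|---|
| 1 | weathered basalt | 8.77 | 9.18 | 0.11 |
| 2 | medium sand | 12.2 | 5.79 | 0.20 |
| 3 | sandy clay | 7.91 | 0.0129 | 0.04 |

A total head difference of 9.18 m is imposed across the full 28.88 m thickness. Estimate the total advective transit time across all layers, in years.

With flow normal to the layers, continuity requires the same specific discharge q through every layer.
Σ(b_i/K_i) = 8.77/9.18 + 12.2/5.79 + 7.91/0.0129 = 616.2 d.
q = Δh / Σ(b_i/K_i) = 9.18 / 616.2 = 0.01490 m/day.
In each layer the seepage velocity is v_i = q/n_i, so the layer transit time is t_i = b_i·n_i / q:
  layer 1 (weathered basalt): t_1 = 8.77 × 0.11 / 0.01490 = 64.76 d
  layer 2 (medium sand): t_2 = 12.2 × 0.20 / 0.01490 = 163.8 d
  layer 3 (sandy clay): t_3 = 7.91 × 0.04 / 0.01490 = 21.24 d
Total t = Σ t_i = 249.8 days = 0.6839 years.

0.684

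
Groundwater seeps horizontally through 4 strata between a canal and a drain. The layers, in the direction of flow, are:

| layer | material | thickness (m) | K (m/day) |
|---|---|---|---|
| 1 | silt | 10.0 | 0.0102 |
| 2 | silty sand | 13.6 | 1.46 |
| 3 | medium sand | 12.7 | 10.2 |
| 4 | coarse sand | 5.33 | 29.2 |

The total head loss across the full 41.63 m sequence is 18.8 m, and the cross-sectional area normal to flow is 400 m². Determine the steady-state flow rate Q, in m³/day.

Flow is perpendicular to layering, so the layers act in series and the equivalent K is the thickness-weighted harmonic mean.
Total thickness L = 10.0 + 13.6 + 12.7 + 5.33 = 41.63 m.
Σ(b_i/K_i) = 10.0/0.0102 + 13.6/1.46 + 12.7/10.2 + 5.33/29.2 = 991.1 d.
K_eq = L / Σ(b_i/K_i) = 41.63 / 991.1 = 0.04200 m/day.
Q = K_eq · A · (Δh/L) = 0.04200 × 400 × (18.8/41.63) = 7.587 m³/day.

7.59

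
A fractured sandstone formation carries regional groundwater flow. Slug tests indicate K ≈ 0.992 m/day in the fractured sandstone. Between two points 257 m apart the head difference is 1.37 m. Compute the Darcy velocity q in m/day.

Hydraulic gradient i = Δh / L = 1.37 / 257 = 0.005331.
Specific discharge q = K · i = 0.9920 × 0.005331 = 0.005288 m/day.

0.00529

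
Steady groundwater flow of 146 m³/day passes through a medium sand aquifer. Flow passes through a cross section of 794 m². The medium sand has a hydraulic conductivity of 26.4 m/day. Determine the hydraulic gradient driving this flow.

From Q = K·A·i, i = Q / (K·A) = 146 / (26.40 × 794.0) = 0.006965.

0.00697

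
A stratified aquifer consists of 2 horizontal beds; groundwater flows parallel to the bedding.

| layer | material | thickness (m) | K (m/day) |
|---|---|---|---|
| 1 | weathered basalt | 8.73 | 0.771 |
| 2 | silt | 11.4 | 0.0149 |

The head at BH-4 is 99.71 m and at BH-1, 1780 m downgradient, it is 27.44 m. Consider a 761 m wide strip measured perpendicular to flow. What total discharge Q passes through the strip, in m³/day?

Flow is parallel to layering, so each bed carries its own Darcy discharge and the transmissivities add.
Σ(K_i·b_i) = 0.771×8.73 + 0.0149×11.4 = 6.901 m²/day.
Hydraulic gradient i = (99.71 − 27.44) / 1780 = 72.27 / 1780 = 0.04060.
Q = Σ(K_i·b_i) · W · i = 6.901 × 761 × 0.04060 = 213.2 m³/day.

213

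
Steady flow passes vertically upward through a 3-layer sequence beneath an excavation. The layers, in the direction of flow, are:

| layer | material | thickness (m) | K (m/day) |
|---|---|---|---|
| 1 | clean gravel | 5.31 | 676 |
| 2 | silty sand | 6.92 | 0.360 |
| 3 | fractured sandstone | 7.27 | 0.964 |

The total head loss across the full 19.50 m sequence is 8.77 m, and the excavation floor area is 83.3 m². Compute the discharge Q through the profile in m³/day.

27.3

Flow is perpendicular to layering, so the layers act in series and the equivalent K is the thickness-weighted harmonic mean.
Total thickness L = 5.31 + 6.92 + 7.27 = 19.50 m.
Σ(b_i/K_i) = 5.31/676 + 6.92/0.360 + 7.27/0.964 = 26.77 d.
K_eq = L / Σ(b_i/K_i) = 19.50 / 26.77 = 0.7284 m/day.
Q = K_eq · A · (Δh/L) = 0.7284 × 83.3 × (8.77/19.50) = 27.29 m³/day.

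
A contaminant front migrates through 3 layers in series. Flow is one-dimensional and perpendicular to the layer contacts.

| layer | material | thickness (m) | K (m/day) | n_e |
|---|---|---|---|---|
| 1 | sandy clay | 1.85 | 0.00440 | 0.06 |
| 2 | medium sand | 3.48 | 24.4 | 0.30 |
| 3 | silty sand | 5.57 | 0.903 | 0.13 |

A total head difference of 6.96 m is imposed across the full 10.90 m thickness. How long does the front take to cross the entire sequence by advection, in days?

115

With flow normal to the layers, continuity requires the same specific discharge q through every layer.
Σ(b_i/K_i) = 1.85/0.00440 + 3.48/24.4 + 5.57/0.903 = 426.8 d.
q = Δh / Σ(b_i/K_i) = 6.96 / 426.8 = 0.01631 m/day.
In each layer the seepage velocity is v_i = q/n_i, so the layer transit time is t_i = b_i·n_i / q:
  layer 1 (sandy clay): t_1 = 1.85 × 0.06 / 0.01631 = 6.806 d
  layer 2 (medium sand): t_2 = 3.48 × 0.30 / 0.01631 = 64.01 d
  layer 3 (silty sand): t_3 = 5.57 × 0.13 / 0.01631 = 44.40 d
Total t = Σ t_i = 115.2 days.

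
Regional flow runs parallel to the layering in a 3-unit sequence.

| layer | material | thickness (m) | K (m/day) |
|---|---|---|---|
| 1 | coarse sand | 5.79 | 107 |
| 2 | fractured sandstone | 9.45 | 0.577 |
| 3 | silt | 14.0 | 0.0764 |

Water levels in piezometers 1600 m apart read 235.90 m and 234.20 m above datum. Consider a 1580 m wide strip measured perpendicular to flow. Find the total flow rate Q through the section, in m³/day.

1050

Flow is parallel to layering, so each bed carries its own Darcy discharge and the transmissivities add.
Σ(K_i·b_i) = 107×5.79 + 0.577×9.45 + 0.0764×14.0 = 626.1 m²/day.
Hydraulic gradient i = (235.90 − 234.20) / 1600 = 1.7 / 1600 = 0.001063.
Q = Σ(K_i·b_i) · W · i = 626.1 × 1580 × 0.001063 = 1051 m³/day.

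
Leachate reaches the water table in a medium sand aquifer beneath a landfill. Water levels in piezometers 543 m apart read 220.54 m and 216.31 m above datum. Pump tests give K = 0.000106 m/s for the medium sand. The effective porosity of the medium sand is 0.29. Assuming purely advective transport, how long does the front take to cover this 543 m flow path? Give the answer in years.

6.04

Convert K: 0.000106 m/s × 86400 = 9.158 m/day.
Hydraulic gradient i = (220.54 − 216.31) / 543 = 4.23 / 543 = 0.007790.
Darcy flux q = K · i = 9.158 × 0.007790 = 0.07134 m/day.
Seepage velocity v = q / n_e = 0.07134 / 0.29 = 0.2460 m/day.
Travel time t = L / v = 543 / 0.2460 = 2207 days = 6.043 years.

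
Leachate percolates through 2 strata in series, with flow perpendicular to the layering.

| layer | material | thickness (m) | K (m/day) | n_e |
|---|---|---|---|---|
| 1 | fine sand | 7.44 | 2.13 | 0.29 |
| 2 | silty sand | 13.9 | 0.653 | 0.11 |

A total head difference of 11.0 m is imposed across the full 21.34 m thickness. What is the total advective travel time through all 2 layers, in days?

8.30

With flow normal to the layers, continuity requires the same specific discharge q through every layer.
Σ(b_i/K_i) = 7.44/2.13 + 13.9/0.653 = 24.78 d.
q = Δh / Σ(b_i/K_i) = 11.0 / 24.78 = 0.4439 m/day.
In each layer the seepage velocity is v_i = q/n_i, so the layer transit time is t_i = b_i·n_i / q:
  layer 1 (fine sand): t_1 = 7.44 × 0.29 / 0.4439 = 4.860 d
  layer 2 (silty sand): t_2 = 13.9 × 0.11 / 0.4439 = 3.444 d
Total t = Σ t_i = 8.305 days.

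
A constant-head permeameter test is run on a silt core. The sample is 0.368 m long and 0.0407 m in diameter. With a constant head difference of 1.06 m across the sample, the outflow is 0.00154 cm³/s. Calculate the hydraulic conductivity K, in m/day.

0.0355

Cross-sectional area A = π·(d/2)² = π × (0.0407/2)² = 0.001301 m².
Convert discharge: 0.00154 cm³/s = 1.540e-09 m³/s.
Darcy's law rearranged: K = Q·L / (A·Δh) = 1.540e-09 × 0.368 / (0.001301 × 1.06) = 4.109e-07 m/s = 0.03551 m/day.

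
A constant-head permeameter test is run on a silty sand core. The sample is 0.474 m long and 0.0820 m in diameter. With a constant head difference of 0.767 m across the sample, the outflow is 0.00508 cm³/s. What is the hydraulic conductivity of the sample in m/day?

0.0514

Cross-sectional area A = π·(d/2)² = π × (0.0820/2)² = 0.005281 m².
Convert discharge: 0.00508 cm³/s = 5.080e-09 m³/s.
Darcy's law rearranged: K = Q·L / (A·Δh) = 5.080e-09 × 0.474 / (0.005281 × 0.767) = 5.945e-07 m/s = 0.05136 m/day.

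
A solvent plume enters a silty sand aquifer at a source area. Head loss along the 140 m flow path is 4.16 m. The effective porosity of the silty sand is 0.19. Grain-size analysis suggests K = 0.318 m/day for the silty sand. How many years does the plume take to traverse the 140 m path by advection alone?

Hydraulic gradient i = Δh / L = 4.16 / 140 = 0.02971.
Darcy flux q = K · i = 0.3180 × 0.02971 = 0.009449 m/day.
Seepage velocity v = q / n_e = 0.009449 / 0.19 = 0.04973 m/day.
Travel time t = L / v = 140 / 0.04973 = 2815 days = 7.707 years.

7.71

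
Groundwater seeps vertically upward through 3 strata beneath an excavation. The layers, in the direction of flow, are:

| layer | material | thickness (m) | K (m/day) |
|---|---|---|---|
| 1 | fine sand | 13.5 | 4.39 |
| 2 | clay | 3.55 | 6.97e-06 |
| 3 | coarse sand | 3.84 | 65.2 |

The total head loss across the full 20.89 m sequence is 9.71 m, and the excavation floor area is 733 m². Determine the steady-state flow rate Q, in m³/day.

Flow is perpendicular to layering, so the layers act in series and the equivalent K is the thickness-weighted harmonic mean.
Total thickness L = 13.5 + 3.55 + 3.84 = 20.89 m.
Σ(b_i/K_i) = 13.5/4.39 + 3.55/6.97e-06 + 3.84/65.2 = 5.093e+05 d.
K_eq = L / Σ(b_i/K_i) = 20.89 / 5.093e+05 = 4.101e-05 m/day.
Q = K_eq · A · (Δh/L) = 4.101e-05 × 733 × (9.71/20.89) = 0.01397 m³/day.

0.0140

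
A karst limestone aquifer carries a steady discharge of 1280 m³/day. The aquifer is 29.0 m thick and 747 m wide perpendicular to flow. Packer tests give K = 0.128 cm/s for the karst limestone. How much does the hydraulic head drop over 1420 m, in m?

Convert K: 0.128 cm/s × 864 = 110.6 m/day.
Cross-sectional area A = 747 × 29.0 = 21663 m².
From Q = K·A·i, i = Q / (K·A) = 1280 / (110.6 × 21663) = 0.0005343.
Head loss Δh = i · L = 0.0005343 × 1420 = 0.7587 m.

0.759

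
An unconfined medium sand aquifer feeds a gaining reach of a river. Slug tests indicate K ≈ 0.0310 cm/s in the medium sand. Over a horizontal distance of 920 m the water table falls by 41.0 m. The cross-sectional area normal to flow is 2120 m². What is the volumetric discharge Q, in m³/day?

2530

Convert K: 0.0310 cm/s × 864 = 26.78 m/day.
Hydraulic gradient i = Δh / L = 41.0 / 920 = 0.04457.
Darcy's law: Q = K · A · i = 26.78 × 2120 × 0.04457 = 2531 m³/day.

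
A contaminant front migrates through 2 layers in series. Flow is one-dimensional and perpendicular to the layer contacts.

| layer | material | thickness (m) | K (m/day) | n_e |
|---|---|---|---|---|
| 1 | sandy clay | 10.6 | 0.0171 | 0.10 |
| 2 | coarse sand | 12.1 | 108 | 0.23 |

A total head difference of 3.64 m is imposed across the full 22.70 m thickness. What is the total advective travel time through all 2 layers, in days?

655

With flow normal to the layers, continuity requires the same specific discharge q through every layer.
Σ(b_i/K_i) = 10.6/0.0171 + 12.1/108 = 620.0 d.
q = Δh / Σ(b_i/K_i) = 3.64 / 620.0 = 0.005871 m/day.
In each layer the seepage velocity is v_i = q/n_i, so the layer transit time is t_i = b_i·n_i / q:
  layer 1 (sandy clay): t_1 = 10.6 × 0.10 / 0.005871 = 180.5 d
  layer 2 (coarse sand): t_2 = 12.1 × 0.23 / 0.005871 = 474.0 d
Total t = Σ t_i = 654.6 days.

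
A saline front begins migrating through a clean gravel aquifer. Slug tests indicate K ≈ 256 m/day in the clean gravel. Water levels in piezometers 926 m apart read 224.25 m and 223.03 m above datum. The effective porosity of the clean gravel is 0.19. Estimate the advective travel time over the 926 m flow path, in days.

Hydraulic gradient i = (224.25 − 223.03) / 926 = 1.22 / 926 = 0.001317.
Darcy flux q = K · i = 256.0 × 0.001317 = 0.3373 m/day.
Seepage velocity v = q / n_e = 0.3373 / 0.19 = 1.775 m/day.
Travel time t = L / v = 926 / 1.775 = 521.6 days.

522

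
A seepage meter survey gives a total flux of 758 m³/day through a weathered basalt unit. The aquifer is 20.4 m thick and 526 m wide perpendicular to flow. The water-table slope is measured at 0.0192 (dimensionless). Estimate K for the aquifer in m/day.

Cross-sectional area A = 526 × 20.4 = 10730 m².
Hydraulic gradient i = 0.0192.
From Q = K·A·i, K = Q / (A·i) = 758 / (10730 × 0.01920) = 3.679 m/day.

3.68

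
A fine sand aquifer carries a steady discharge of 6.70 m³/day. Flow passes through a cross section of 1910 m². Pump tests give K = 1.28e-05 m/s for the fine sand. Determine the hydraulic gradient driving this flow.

0.00317

Convert K: 1.28e-05 m/s × 86400 = 1.106 m/day.
From Q = K·A·i, i = Q / (K·A) = 6.70 / (1.106 × 1910) = 0.003172.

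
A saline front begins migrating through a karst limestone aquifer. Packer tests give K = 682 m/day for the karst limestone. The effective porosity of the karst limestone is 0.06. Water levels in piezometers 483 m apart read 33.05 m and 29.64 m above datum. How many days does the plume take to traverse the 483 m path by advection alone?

Hydraulic gradient i = (33.05 − 29.64) / 483 = 3.41 / 483 = 0.007060.
Darcy flux q = K · i = 682.0 × 0.007060 = 4.815 m/day.
Seepage velocity v = q / n_e = 4.815 / 0.06 = 80.25 m/day.
Travel time t = L / v = 483 / 80.25 = 6.019 days.

6.02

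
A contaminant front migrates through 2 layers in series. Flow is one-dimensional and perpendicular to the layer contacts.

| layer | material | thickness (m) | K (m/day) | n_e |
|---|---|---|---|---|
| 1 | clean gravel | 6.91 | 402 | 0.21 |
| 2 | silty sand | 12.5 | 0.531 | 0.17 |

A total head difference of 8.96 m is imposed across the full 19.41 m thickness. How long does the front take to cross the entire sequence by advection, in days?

With flow normal to the layers, continuity requires the same specific discharge q through every layer.
Σ(b_i/K_i) = 6.91/402 + 12.5/0.531 = 23.56 d.
q = Δh / Σ(b_i/K_i) = 8.96 / 23.56 = 0.3803 m/day.
In each layer the seepage velocity is v_i = q/n_i, so the layer transit time is t_i = b_i·n_i / q:
  layer 1 (clean gravel): t_1 = 6.91 × 0.21 / 0.3803 = 3.815 d
  layer 2 (silty sand): t_2 = 12.5 × 0.17 / 0.3803 = 5.587 d
Total t = Σ t_i = 9.402 days.

9.40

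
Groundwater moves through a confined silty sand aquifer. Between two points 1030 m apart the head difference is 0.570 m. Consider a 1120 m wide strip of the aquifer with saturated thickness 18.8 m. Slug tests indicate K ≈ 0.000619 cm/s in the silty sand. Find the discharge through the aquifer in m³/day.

Convert K: 0.000619 cm/s × 864 = 0.5348 m/day.
Cross-sectional area A = 1120 × 18.8 = 21056 m².
Hydraulic gradient i = Δh / L = 0.570 / 1030 = 0.0005534.
Darcy's law: Q = K · A · i = 0.5348 × 21056 × 0.0005534 = 6.232 m³/day.

6.23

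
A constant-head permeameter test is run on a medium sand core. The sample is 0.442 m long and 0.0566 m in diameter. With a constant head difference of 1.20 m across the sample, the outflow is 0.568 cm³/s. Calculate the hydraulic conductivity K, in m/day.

Cross-sectional area A = π·(d/2)² = π × (0.0566/2)² = 0.002516 m².
Convert discharge: 0.568 cm³/s = 5.680e-07 m³/s.
Darcy's law rearranged: K = Q·L / (A·Δh) = 5.680e-07 × 0.442 / (0.002516 × 1.20) = 8.315e-05 m/s = 7.184 m/day.

7.18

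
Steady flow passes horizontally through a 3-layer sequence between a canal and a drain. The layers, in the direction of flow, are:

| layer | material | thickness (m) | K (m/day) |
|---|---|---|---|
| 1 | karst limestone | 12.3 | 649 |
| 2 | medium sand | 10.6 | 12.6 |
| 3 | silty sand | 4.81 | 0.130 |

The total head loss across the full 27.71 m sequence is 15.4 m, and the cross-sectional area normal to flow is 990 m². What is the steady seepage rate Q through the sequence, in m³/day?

403

Flow is perpendicular to layering, so the layers act in series and the equivalent K is the thickness-weighted harmonic mean.
Total thickness L = 12.3 + 10.6 + 4.81 = 27.71 m.
Σ(b_i/K_i) = 12.3/649 + 10.6/12.6 + 4.81/0.130 = 37.86 d.
K_eq = L / Σ(b_i/K_i) = 27.71 / 37.86 = 0.7319 m/day.
Q = K_eq · A · (Δh/L) = 0.7319 × 990 × (15.4/27.71) = 402.7 m³/day.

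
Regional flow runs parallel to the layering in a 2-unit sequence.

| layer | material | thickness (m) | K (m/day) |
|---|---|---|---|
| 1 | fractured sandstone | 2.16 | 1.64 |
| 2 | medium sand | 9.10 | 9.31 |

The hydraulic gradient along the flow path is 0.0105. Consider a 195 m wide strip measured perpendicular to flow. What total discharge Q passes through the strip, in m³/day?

Flow is parallel to layering, so each bed carries its own Darcy discharge and the transmissivities add.
Σ(K_i·b_i) = 1.64×2.16 + 9.31×9.10 = 88.26 m²/day.
Hydraulic gradient i = 0.0105.
Q = Σ(K_i·b_i) · W · i = 88.26 × 195 × 0.01050 = 180.7 m³/day.

181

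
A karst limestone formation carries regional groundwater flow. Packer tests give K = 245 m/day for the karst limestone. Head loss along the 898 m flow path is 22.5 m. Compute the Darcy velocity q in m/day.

6.14

Hydraulic gradient i = Δh / L = 22.5 / 898 = 0.02506.
Specific discharge q = K · i = 245.0 × 0.02506 = 6.139 m/day.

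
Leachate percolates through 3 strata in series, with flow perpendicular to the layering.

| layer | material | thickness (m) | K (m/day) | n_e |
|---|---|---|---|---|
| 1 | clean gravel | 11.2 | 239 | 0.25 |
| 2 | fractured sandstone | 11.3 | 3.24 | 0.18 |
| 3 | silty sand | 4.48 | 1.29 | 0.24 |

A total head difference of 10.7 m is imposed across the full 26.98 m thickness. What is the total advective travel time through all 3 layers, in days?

3.87

With flow normal to the layers, continuity requires the same specific discharge q through every layer.
Σ(b_i/K_i) = 11.2/239 + 11.3/3.24 + 4.48/1.29 = 7.007 d.
q = Δh / Σ(b_i/K_i) = 10.7 / 7.007 = 1.527 m/day.
In each layer the seepage velocity is v_i = q/n_i, so the layer transit time is t_i = b_i·n_i / q:
  layer 1 (clean gravel): t_1 = 11.2 × 0.25 / 1.527 = 1.834 d
  layer 2 (fractured sandstone): t_2 = 11.3 × 0.18 / 1.527 = 1.332 d
  layer 3 (silty sand): t_3 = 4.48 × 0.24 / 1.527 = 0.7041 d
Total t = Σ t_i = 3.870 days.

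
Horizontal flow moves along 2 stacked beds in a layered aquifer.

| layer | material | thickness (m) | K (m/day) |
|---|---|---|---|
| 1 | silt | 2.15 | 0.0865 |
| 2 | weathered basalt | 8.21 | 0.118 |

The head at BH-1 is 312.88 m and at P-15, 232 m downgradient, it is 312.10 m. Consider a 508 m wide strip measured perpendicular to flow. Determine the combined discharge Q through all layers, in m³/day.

1.97

Flow is parallel to layering, so each bed carries its own Darcy discharge and the transmissivities add.
Σ(K_i·b_i) = 0.0865×2.15 + 0.118×8.21 = 1.155 m²/day.
Hydraulic gradient i = (312.88 − 312.10) / 232 = 0.78 / 232 = 0.003362.
Q = Σ(K_i·b_i) · W · i = 1.155 × 508 × 0.003362 = 1.972 m³/day.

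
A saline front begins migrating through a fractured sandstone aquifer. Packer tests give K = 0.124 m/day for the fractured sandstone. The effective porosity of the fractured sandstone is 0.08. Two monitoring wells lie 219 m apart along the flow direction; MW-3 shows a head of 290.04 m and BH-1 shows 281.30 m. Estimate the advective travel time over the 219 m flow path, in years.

Hydraulic gradient i = (290.04 − 281.30) / 219 = 8.74 / 219 = 0.03991.
Darcy flux q = K · i = 0.1240 × 0.03991 = 0.004949 m/day.
Seepage velocity v = q / n_e = 0.004949 / 0.08 = 0.06186 m/day.
Travel time t = L / v = 219 / 0.06186 = 3540 days = 9.693 years.

9.69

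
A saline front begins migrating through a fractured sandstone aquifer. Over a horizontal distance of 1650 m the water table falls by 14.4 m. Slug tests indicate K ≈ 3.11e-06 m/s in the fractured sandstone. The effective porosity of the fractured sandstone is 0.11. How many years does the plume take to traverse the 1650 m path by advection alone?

Convert K: 3.11e-06 m/s × 86400 = 0.2687 m/day.
Hydraulic gradient i = Δh / L = 14.4 / 1650 = 0.008727.
Darcy flux q = K · i = 0.2687 × 0.008727 = 0.002345 m/day.
Seepage velocity v = q / n_e = 0.002345 / 0.11 = 0.02132 m/day.
Travel time t = L / v = 1650 / 0.02132 = 77397 days = 211.9 years.

212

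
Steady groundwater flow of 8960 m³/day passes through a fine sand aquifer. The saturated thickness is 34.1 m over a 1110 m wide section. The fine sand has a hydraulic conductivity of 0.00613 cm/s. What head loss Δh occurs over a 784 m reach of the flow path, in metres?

Convert K: 0.00613 cm/s × 864 = 5.296 m/day.
Cross-sectional area A = 1110 × 34.1 = 37851 m².
From Q = K·A·i, i = Q / (K·A) = 8960 / (5.296 × 37851) = 0.04469.
Head loss Δh = i · L = 0.04469 × 784 = 35.04 m.

35.0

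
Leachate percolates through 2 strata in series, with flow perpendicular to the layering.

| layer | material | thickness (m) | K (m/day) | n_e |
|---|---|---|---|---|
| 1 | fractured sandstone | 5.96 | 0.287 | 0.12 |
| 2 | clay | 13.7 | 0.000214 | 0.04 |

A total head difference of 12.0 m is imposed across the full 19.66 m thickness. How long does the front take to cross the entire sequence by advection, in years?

18.5

With flow normal to the layers, continuity requires the same specific discharge q through every layer.
Σ(b_i/K_i) = 5.96/0.287 + 13.7/0.000214 = 64039 d.
q = Δh / Σ(b_i/K_i) = 12.0 / 64039 = 0.0001874 m/day.
In each layer the seepage velocity is v_i = q/n_i, so the layer transit time is t_i = b_i·n_i / q:
  layer 1 (fractured sandstone): t_1 = 5.96 × 0.12 / 0.0001874 = 3817 d
  layer 2 (clay): t_2 = 13.7 × 0.04 / 0.0001874 = 2924 d
Total t = Σ t_i = 6741 days = 18.46 years.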